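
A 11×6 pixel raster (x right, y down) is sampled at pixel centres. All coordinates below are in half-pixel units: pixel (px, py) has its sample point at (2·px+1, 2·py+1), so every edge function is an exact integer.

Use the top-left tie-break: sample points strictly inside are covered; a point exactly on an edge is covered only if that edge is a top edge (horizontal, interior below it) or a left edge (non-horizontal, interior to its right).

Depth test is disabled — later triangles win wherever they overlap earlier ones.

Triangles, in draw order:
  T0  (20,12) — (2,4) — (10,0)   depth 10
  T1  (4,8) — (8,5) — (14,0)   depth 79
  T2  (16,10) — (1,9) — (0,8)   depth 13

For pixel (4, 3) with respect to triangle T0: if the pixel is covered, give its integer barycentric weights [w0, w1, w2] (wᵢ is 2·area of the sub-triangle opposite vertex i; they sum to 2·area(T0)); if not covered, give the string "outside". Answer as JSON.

T0:
  2·area = 136
  edge (20, 12)→(2, 4): d=(-18,-8) top-left  bias=+0
  edge (2, 4)→(10, 0): d=(8,-4) top-left  bias=+0
  edge (10, 0)→(20, 12): d=(10,12) right/bottom  bias=-1
    (4,0)@(9, 1): e=[110,4,22] → █
    (5,0)@(11, 1): e=[126,12,-2] → ·
    (2,1)@(5, 3): e=[42,4,90] → █
    (3,1)@(7, 3): e=[58,12,66] → █
    (5,1)@(11, 3): e=[90,28,18] → █
    (6,1)@(13, 3): e=[106,36,-6] → ·
    (2,2)@(5, 5): e=[6,20,110] → █
    (6,2)@(13, 5): e=[70,52,14] → █
    (7,2)@(15, 5): e=[86,60,-10] → ·
    (2,3)@(5, 7): e=[-30,36,130] → ·
    (3,3)@(7, 7): e=[-14,44,106] → ·
    (4,3)@(9, 7): e=[2,52,82] → █
  covered (17 px):
    · · · · █ · · · · · ·
    · · █ █ █ █ · · · · ·
    · · █ █ █ █ █ · · · ·
    · · · · █ █ █ █ · · ·
    · · · · · · · █ █ · ·
    · · · · · · · · · █ ·
T1:
  2·area = 2  (B↔C swapped to make it positive)
  edge (4, 8)→(14, 0): d=(10,-8) top-left  bias=+0
  edge (14, 0)→(8, 5): d=(-6,5) right/bottom  bias=-1
  edge (8, 5)→(4, 8): d=(-4,3) right/bottom  bias=-1
  covered (0 px):
    · · · · · · · · · · ·
    · · · · · · · · · · ·
    · · · · · · · · · · ·
    · · · · · · · · · · ·
    · · · · · · · · · · ·
    · · · · · · · · · · ·
T2:
  2·area = 14
  edge (16, 10)→(1, 9): d=(-15,-1) top-left  bias=+0
  edge (1, 9)→(0, 8): d=(-1,-1) top-left  bias=+0
  edge (0, 8)→(16, 10): d=(16,2) right/bottom  bias=-1
    (0,4)@(1, 9): e=[0,0,14] → █  [on edge]
    (1,4)@(3, 9): e=[2,2,10] → █
    (2,4)@(5, 9): e=[4,4,6] → █
    (3,4)@(7, 9): e=[6,6,2] → █
    (4,4)@(9, 9): e=[8,8,-2] → ·
    (0,5)@(1, 11): e=[-30,-2,46] → ·
    (1,5)@(3, 11): e=[-28,0,42] → ·  [on edge]
    (2,5)@(5, 11): e=[-26,2,38] → ·
    (3,5)@(7, 11): e=[-24,4,34] → ·
  covered (4 px):
    · · · · · · · · · · ·
    · · · · · · · · · · ·
    · · · · · · · · · · ·
    · · · · · · · · · · ·
    █ █ █ █ · · · · · · ·
    · · · · · · · · · · ·

Final: [52,82,2]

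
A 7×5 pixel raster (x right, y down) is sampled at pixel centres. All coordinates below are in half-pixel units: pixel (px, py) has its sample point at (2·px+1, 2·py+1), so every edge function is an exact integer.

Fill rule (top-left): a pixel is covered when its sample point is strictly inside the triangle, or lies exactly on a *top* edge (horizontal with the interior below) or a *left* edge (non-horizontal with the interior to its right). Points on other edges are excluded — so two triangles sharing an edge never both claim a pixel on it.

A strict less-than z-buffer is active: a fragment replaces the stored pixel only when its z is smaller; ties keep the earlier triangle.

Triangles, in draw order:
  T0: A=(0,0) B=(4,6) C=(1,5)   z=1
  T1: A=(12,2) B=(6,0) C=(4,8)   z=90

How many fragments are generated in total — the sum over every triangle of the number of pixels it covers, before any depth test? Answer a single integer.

T0:
  2·area = 14
  edge (0, 0)→(4, 6): d=(4,6) right/bottom  bias=-1
  edge (4, 6)→(1, 5): d=(-3,-1) top-left  bias=+0
  edge (1, 5)→(0, 0): d=(-1,-5) top-left  bias=+0
    (0,1)@(1, 3): e=[6,6,2] → █
    (1,1)@(3, 3): e=[-6,8,12] → ·
    (0,2)@(1, 5): e=[14,0,0] → █  [on edge]
    (1,2)@(3, 5): e=[2,2,10] → █
    (2,2)@(5, 5): e=[-10,4,20] → ·
    (0,3)@(1, 7): e=[22,-6,-2] → ·
    (1,3)@(3, 7): e=[10,-4,8] → ·
    (3,3)@(7, 7): e=[-14,0,28] → ·  [on edge]
    (6,4)@(13, 9): e=[-42,0,56] → ·  [on edge]
  covered (3 px):
    · · · · · · ·
    █ · · · · · ·
    █ █ · · · · ·
    · · · · · · ·
    · · · · · · ·
T1:
  2·area = 52  (B↔C swapped to make it positive)
  edge (12, 2)→(4, 8): d=(-8,6) right/bottom  bias=-1
  edge (4, 8)→(6, 0): d=(2,-8) top-left  bias=+0
  edge (6, 0)→(12, 2): d=(6,2) right/bottom  bias=-1
    (3,0)@(7, 1): e=[38,10,4] → █
    (4,0)@(9, 1): e=[26,26,0] → ·  [on edge]
    (3,1)@(7, 3): e=[22,14,16] → █
    (4,1)@(9, 3): e=[10,30,12] → █
    (5,1)@(11, 3): e=[-2,46,8] → ·
    (2,2)@(5, 5): e=[18,2,32] → █
    (4,2)@(9, 5): e=[-6,34,24] → ·
    (2,3)@(5, 7): e=[2,6,44] → █
    (3,3)@(7, 7): e=[-10,22,40] → ·
    (2,4)@(5, 9): e=[-14,10,56] → ·
  covered (6 px):
    · · · █ · · ·
    · · · █ █ · ·
    · · █ █ · · ·
    · · █ · · · ·
    · · · · · · ·

Answer: 9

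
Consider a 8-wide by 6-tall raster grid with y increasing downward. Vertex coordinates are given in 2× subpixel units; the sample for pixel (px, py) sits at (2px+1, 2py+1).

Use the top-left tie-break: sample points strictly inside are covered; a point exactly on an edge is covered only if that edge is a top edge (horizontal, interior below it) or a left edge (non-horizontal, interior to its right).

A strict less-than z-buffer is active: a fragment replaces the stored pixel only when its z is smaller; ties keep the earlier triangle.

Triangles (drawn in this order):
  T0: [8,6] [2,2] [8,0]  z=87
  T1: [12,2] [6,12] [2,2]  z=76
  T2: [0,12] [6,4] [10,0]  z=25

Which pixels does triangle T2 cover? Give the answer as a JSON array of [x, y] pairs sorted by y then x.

T0:
  2·area = 36
  edge (8, 6)→(2, 2): d=(-6,-4) top-left  bias=+0
  edge (2, 2)→(8, 0): d=(6,-2) top-left  bias=+0
  edge (8, 0)→(8, 6): d=(0,6) right/bottom  bias=-1
    (2,0)@(5, 1): e=[18,0,18] → X  [on edge]
    (3,0)@(7, 1): e=[26,4,6] → X
    (4,0)@(9, 1): e=[34,8,-6] → .
    (2,1)@(5, 3): e=[6,12,18] → X
    (4,1)@(9, 3): e=[22,20,-6] → .
    (2,2)@(5, 5): e=[-6,24,18] → .
    (3,2)@(7, 5): e=[2,28,6] → X
    (4,2)@(9, 5): e=[10,32,-6] → .
    (3,3)@(7, 7): e=[-10,40,6] → .
  covered (5 px):
    . . X X . . . .
    . . X X . . . .
    . . . X . . . .
    . . . . . . . .
    . . . . . . . .
    . . . . . . . .
T1:
  2·area = 100
  edge (12, 2)→(6, 12): d=(-6,10) right/bottom  bias=-1
  edge (6, 12)→(2, 2): d=(-4,-10) top-left  bias=+0
  edge (2, 2)→(12, 2): d=(10,0) top-left  bias=+0
    (1,1)@(3, 3): e=[84,6,10] → X
    (2,1)@(5, 3): e=[64,26,10] → X
    (3,1)@(7, 3): e=[44,46,10] → X
    (4,1)@(9, 3): e=[24,66,10] → X
    (5,1)@(11, 3): e=[4,86,10] → X
    (6,1)@(13, 3): e=[-16,106,10] → .
    (1,2)@(3, 5): e=[72,-2,30] → .
    (2,2)@(5, 5): e=[52,18,30] → X
    (5,2)@(11, 5): e=[-8,78,30] → .
    (2,3)@(5, 7): e=[40,10,50] → X
    (4,3)@(9, 7): e=[0,50,50] → .  [on edge]
    (2,4)@(5, 9): e=[28,2,70] → X
  covered (12 px):
    . . . . . . . .
    . X X X X X . .
    . . X X X . . .
    . . X X . . . .
    . . X X . . . .
    . . . . . . . .
T2:
  2·area = 8
  edge (0, 12)→(6, 4): d=(6,-8) top-left  bias=+0
  edge (6, 4)→(10, 0): d=(4,-4) top-left  bias=+0
  edge (10, 0)→(0, 12): d=(-10,12) right/bottom  bias=-1
    (4,0)@(9, 1): e=[6,0,2] → X  [on edge]
    (5,0)@(11, 1): e=[22,8,-22] → .
    (3,1)@(7, 3): e=[2,0,6] → X  [on edge]
    (4,1)@(9, 3): e=[18,8,-18] → .
    (2,2)@(5, 5): e=[-2,0,10] → .  [on edge]
    (3,2)@(7, 5): e=[14,8,-14] → .
    (1,3)@(3, 7): e=[-6,0,14] → .  [on edge]
    (0,4)@(1, 9): e=[-10,0,18] → .  [on edge]
  covered (2 px):
    . . . . X . . .
    . . . X . . . .
    . . . . . . . .
    . . . . . . . .
    . . . . . . . .
    . . . . . . . .

Final: [[4,0],[3,1]]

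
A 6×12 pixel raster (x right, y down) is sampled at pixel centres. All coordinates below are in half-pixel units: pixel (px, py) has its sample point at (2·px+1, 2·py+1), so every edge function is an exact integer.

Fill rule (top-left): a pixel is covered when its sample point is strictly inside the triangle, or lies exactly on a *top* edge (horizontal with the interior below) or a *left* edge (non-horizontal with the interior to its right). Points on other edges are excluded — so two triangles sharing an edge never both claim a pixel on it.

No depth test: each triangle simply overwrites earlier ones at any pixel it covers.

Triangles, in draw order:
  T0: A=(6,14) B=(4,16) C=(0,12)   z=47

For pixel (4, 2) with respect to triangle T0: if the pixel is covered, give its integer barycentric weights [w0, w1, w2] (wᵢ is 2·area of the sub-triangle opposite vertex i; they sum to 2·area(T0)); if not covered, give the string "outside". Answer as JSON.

T0:
  2·area = 16
  edge (6, 14)→(4, 16): d=(-2,2) right/bottom  bias=-1
  edge (4, 16)→(0, 12): d=(-4,-4) top-left  bias=+0
  edge (0, 12)→(6, 14): d=(6,2) right/bottom  bias=-1
    (5,4)@(11, 9): e=[0,56,-40] → ·  [on edge]
    (4,5)@(9, 11): e=[0,40,-24] → ·  [on edge]
    (0,6)@(1, 13): e=[12,0,4] → █  [on edge]
    (1,6)@(3, 13): e=[8,8,0] → ·  [on edge]
    (3,6)@(7, 13): e=[0,24,-8] → ·  [on edge]
    (0,7)@(1, 15): e=[8,-8,16] → ·
    (1,7)@(3, 15): e=[4,0,12] → █  [on edge]
    (2,7)@(5, 15): e=[0,8,8] → ·  [on edge]
    (4,7)@(9, 15): e=[-8,24,0] → ·  [on edge]
    (1,8)@(3, 17): e=[0,-8,24] → ·  [on edge]
    (2,8)@(5, 17): e=[-4,0,20] → ·  [on edge]
    (0,9)@(1, 19): e=[0,-24,40] → ·  [on edge]
    (3,9)@(7, 19): e=[-12,0,28] → ·  [on edge]
    (4,10)@(9, 21): e=[-20,0,36] → ·  [on edge]
    (5,11)@(11, 23): e=[-28,0,44] → ·  [on edge]
  covered (2 px):
    · · · · · ·
    · · · · · ·
    · · · · · ·
    · · · · · ·
    · · · · · ·
    · · · · · ·
    █ · · · · ·
    · █ · · · ·
    · · · · · ·
    · · · · · ·
    · · · · · ·
    · · · · · ·

Answer: "outside"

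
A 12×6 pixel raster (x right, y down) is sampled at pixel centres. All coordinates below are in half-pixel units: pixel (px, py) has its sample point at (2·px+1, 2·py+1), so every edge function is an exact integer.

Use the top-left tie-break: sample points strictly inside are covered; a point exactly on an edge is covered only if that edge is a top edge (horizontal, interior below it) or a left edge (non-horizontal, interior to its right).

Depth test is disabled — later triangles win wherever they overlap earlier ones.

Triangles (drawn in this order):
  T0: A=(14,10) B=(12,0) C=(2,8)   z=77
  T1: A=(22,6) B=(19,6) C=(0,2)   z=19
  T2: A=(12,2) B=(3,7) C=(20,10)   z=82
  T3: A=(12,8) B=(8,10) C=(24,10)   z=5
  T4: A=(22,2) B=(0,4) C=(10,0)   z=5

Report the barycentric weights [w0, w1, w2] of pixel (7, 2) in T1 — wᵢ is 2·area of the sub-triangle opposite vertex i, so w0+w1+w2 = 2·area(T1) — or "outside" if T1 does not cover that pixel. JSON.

T0:
  2·area = 116  (B↔C swapped to make it positive)
  edge (14, 10)→(2, 8): d=(-12,-2) top-left  bias=+0
  edge (2, 8)→(12, 0): d=(10,-8) top-left  bias=+0
  edge (12, 0)→(14, 10): d=(2,10) right/bottom  bias=-1
    (5,0)@(11, 1): e=[102,2,12] → █
    (6,0)@(13, 1): e=[106,18,-8] → ·
    (4,1)@(9, 3): e=[74,6,36] → █
    (6,1)@(13, 3): e=[82,38,-4] → ·
    (3,2)@(7, 5): e=[46,10,60] → █
    (6,2)@(13, 5): e=[58,58,0] → ·  [on edge]
    (2,3)@(5, 7): e=[18,14,84] → █
    (6,3)@(13, 7): e=[34,78,4] → █
    (7,3)@(15, 7): e=[38,94,-16] → ·
    (2,4)@(5, 9): e=[-6,34,88] → ·
    (3,4)@(7, 9): e=[-2,50,68] → ·
    (4,4)@(9, 9): e=[2,66,48] → █
  covered (14 px):
    · · · · · █ · · · · · ·
    · · · · █ █ · · · · · ·
    · · · █ █ █ · · · · · ·
    · · █ █ █ █ █ · · · · ·
    · · · · █ █ █ · · · · ·
    · · · · · · · · · · · ·
T1:
  2·area = 12
  edge (22, 6)→(19, 6): d=(-3,0) right/bottom  bias=-1
  edge (19, 6)→(0, 2): d=(-19,-4) top-left  bias=+0
  edge (0, 2)→(22, 6): d=(22,4) right/bottom  bias=-1
    (2,1)@(5, 3): e=[9,1,2] → █
    (3,1)@(7, 3): e=[9,9,-6] → ·
    (2,2)@(5, 5): e=[3,-37,46] → ·
    (7,2)@(15, 5): e=[3,3,6] → █
    (8,2)@(17, 5): e=[3,11,-2] → ·
    (7,3)@(15, 7): e=[-3,-35,50] → ·
  covered (2 px):
    · · · · · · · · · · · ·
    · · █ · · · · · · · · ·
    · · · · · · · █ · · · ·
    · · · · · · · · · · · ·
    · · · · · · · · · · · ·
    · · · · · · · · · · · ·
T2:
  2·area = 112  (B↔C swapped to make it positive)
  edge (12, 2)→(20, 10): d=(8,8) right/bottom  bias=-1
  edge (20, 10)→(3, 7): d=(-17,-3) top-left  bias=+0
  edge (3, 7)→(12, 2): d=(9,-5) top-left  bias=+0
    (5,0)@(11, 1): e=[0,126,-14] → ·  [on edge]
    (5,1)@(11, 3): e=[16,92,4] → █
    (6,1)@(13, 3): e=[0,98,14] → ·  [on edge]
    (3,2)@(7, 5): e=[64,46,2] → █
    (4,2)@(9, 5): e=[48,52,12] → █
    (6,2)@(13, 5): e=[16,64,32] → █
    (7,2)@(15, 5): e=[0,70,42] → ·  [on edge]
    (1,3)@(3, 7): e=[112,0,0] → █  [on edge]
    (2,3)@(5, 7): e=[96,6,10] → █
    (7,3)@(15, 7): e=[16,36,60] → █
    (8,3)@(17, 7): e=[0,42,70] → ·  [on edge]
    (1,4)@(3, 9): e=[128,-34,18] → ·
    (9,4)@(19, 9): e=[0,14,98] → ·  [on edge]
    (10,5)@(21, 11): e=[0,-14,126] → ·  [on edge]
  covered (14 px):
    · · · · · · · · · · · ·
    · · · · · █ · · · · · ·
    · · · █ █ █ █ · · · · ·
    · █ █ █ █ █ █ █ · · · ·
    · · · · · · · █ █ · · ·
    · · · · · · · · · · · ·
T3:
  2·area = 32  (B↔C swapped to make it positive)
  edge (12, 8)→(24, 10): d=(12,2) right/bottom  bias=-1
  edge (24, 10)→(8, 10): d=(-16,0) right/bottom  bias=-1
  edge (8, 10)→(12, 8): d=(4,-2) top-left  bias=+0
    (5,4)@(11, 9): e=[14,16,2] → █
    (6,4)@(13, 9): e=[10,16,6] → █
    (7,4)@(15, 9): e=[6,16,10] → █
    (8,4)@(17, 9): e=[2,16,14] → █
    (9,4)@(19, 9): e=[-2,16,18] → ·
    (5,5)@(11, 11): e=[38,-16,10] → ·
    (6,5)@(13, 11): e=[34,-16,14] → ·
    (7,5)@(15, 11): e=[30,-16,18] → ·
    (8,5)@(17, 11): e=[26,-16,22] → ·
  covered (4 px):
    · · · · · · · · · · · ·
    · · · · · · · · · · · ·
    · · · · · · · · · · · ·
    · · · · · · · · · · · ·
    · · · · · █ █ █ █ · · ·
    · · · · · · · · · · · ·
T4:
  2·area = 68
  edge (22, 2)→(0, 4): d=(-22,2) right/bottom  bias=-1
  edge (0, 4)→(10, 0): d=(10,-4) top-left  bias=+0
  edge (10, 0)→(22, 2): d=(12,2) right/bottom  bias=-1
    (4,0)@(9, 1): e=[48,6,14] → █
    (5,0)@(11, 1): e=[44,14,10] → █
    (6,0)@(13, 1): e=[40,22,6] → █
    (7,0)@(15, 1): e=[36,30,2] → █
    (8,0)@(17, 1): e=[32,38,-2] → ·
    (1,1)@(3, 3): e=[16,2,50] → █
    (2,1)@(5, 3): e=[12,10,46] → █
    (3,1)@(7, 3): e=[8,18,42] → █
    (5,1)@(11, 3): e=[0,34,34] → ·  [on edge]
    (6,1)@(13, 3): e=[-4,42,30] → ·
    (7,1)@(15, 3): e=[-8,50,26] → ·
    (1,2)@(3, 5): e=[-28,22,74] → ·
  covered (8 px):
    · · · · █ █ █ █ · · · ·
    · █ █ █ █ · · · · · · ·
    · · · · · · · · · · · ·
    · · · · · · · · · · · ·
    · · · · · · · · · · · ·
    · · · · · · · · · · · ·

Answer: [3,6,3]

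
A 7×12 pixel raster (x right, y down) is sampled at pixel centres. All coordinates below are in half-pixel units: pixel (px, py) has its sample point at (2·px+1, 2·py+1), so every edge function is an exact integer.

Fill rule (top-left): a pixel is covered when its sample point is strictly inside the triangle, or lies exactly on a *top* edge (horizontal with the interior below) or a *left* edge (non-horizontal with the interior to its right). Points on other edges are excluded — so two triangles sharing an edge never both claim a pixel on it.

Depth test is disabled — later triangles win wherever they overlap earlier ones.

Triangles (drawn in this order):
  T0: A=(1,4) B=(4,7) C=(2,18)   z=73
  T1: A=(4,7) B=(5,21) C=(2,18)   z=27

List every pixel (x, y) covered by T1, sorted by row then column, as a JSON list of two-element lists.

T0:
  2·area = 39
  edge (1, 4)→(4, 7): d=(3,3) right/bottom  bias=-1
  edge (4, 7)→(2, 18): d=(-2,11) right/bottom  bias=-1
  edge (2, 18)→(1, 4): d=(-1,-14) top-left  bias=+0
    (1,3)@(3, 7): e=[3,11,25] → #
    (2,3)@(5, 7): e=[-3,-11,53] → ·
    (1,4)@(3, 9): e=[9,7,23] → #
    (2,4)@(5, 9): e=[3,-15,51] → ·
    (1,5)@(3, 11): e=[15,3,21] → #
    (2,5)@(5, 11): e=[9,-19,49] → ·
    (1,6)@(3, 13): e=[21,-1,19] → ·
  covered (3 px):
    · · · · · · ·
    · · · · · · ·
    · · · · · · ·
    · # · · · · ·
    · # · · · · ·
    · # · · · · ·
    · · · · · · ·
    · · · · · · ·
    · · · · · · ·
    · · · · · · ·
    · · · · · · ·
    · · · · · · ·
T1:
  2·area = 39
  edge (4, 7)→(5, 21): d=(1,14) right/bottom  bias=-1
  edge (5, 21)→(2, 18): d=(-3,-3) top-left  bias=+0
  edge (2, 18)→(4, 7): d=(2,-11) top-left  bias=+0
    (1,6)@(3, 13): e=[20,18,1] → #
    (2,6)@(5, 13): e=[-8,24,23] → ·
    (1,7)@(3, 15): e=[22,12,5] → #
    (2,7)@(5, 15): e=[-6,18,27] → ·
    (0,8)@(1, 17): e=[52,0,-13] → ·  [on edge]
    (1,8)@(3, 17): e=[24,6,9] → #
    (2,8)@(5, 17): e=[-4,12,31] → ·
    (1,9)@(3, 19): e=[26,0,13] → #  [on edge]
    (2,9)@(5, 19): e=[-2,6,35] → ·
    (1,10)@(3, 21): e=[28,-6,17] → ·
    (2,10)@(5, 21): e=[0,0,39] → ·  [on edge]
    (3,11)@(7, 23): e=[-26,0,65] → ·  [on edge]
  covered (4 px):
    · · · · · · ·
    · · · · · · ·
    · · · · · · ·
    · · · · · · ·
    · · · · · · ·
    · · · · · · ·
    · # · · · · ·
    · # · · · · ·
    · # · · · · ·
    · # · · · · ·
    · · · · · · ·
    · · · · · · ·

Final: [[1,6],[1,7],[1,8],[1,9]]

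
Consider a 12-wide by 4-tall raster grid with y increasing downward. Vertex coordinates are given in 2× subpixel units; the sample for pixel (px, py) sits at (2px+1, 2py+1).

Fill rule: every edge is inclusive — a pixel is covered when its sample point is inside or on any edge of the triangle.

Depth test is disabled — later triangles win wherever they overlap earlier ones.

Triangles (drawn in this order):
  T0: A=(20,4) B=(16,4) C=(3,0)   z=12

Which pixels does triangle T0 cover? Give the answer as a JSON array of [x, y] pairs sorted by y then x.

T0:
  2·area = 16
  edge (20, 4)→(16, 4): d=(-4,0) inclusive
  edge (16, 4)→(3, 0): d=(-13,-4) inclusive
  edge (3, 0)→(20, 4): d=(17,4) inclusive
    (3,0)@(7, 1): e=[12,3,1] → #
    (4,0)@(9, 1): e=[12,11,-7] → ·
    (3,1)@(7, 3): e=[4,-23,35] → ·
    (6,1)@(13, 3): e=[4,1,11] → #
    (7,1)@(15, 3): e=[4,9,3] → #
    (8,1)@(17, 3): e=[4,17,-5] → ·
    (6,2)@(13, 5): e=[-4,-25,45] → ·
    (7,2)@(15, 5): e=[-4,-17,37] → ·
  covered (3 px):
    · · · # · · · · · · · ·
    · · · · · · # # · · · ·
    · · · · · · · · · · · ·
    · · · · · · · · · · · ·

Answer: [[3,0],[6,1],[7,1]]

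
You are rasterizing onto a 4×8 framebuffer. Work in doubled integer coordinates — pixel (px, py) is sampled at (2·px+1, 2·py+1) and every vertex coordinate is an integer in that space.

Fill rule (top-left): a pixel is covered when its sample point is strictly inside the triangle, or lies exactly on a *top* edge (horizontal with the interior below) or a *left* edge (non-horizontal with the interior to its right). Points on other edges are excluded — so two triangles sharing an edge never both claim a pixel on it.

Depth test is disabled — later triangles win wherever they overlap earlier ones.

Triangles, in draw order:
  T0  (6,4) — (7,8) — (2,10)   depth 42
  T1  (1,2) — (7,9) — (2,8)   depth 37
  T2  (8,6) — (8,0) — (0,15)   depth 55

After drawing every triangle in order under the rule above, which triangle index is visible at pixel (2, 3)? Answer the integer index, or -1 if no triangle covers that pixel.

T0:
  2·area = 22
  edge (6, 4)→(7, 8): d=(1,4) right/bottom  bias=-1
  edge (7, 8)→(2, 10): d=(-5,2) right/bottom  bias=-1
  edge (2, 10)→(6, 4): d=(4,-6) top-left  bias=+0
    (2,3)@(5, 7): e=[7,9,6] → X
    (3,3)@(7, 7): e=[-1,5,18] → .
    (1,4)@(3, 9): e=[17,3,2] → X
    (2,4)@(5, 9): e=[9,-1,14] → .
    (1,5)@(3, 11): e=[19,-7,10] → .
  covered (2 px):
    . . . .
    . . . .
    . . . .
    . . X .
    . X . .
    . . . .
    . . . .
    . . . .
T1:
  2·area = 29
  edge (1, 2)→(7, 9): d=(6,7) right/bottom  bias=-1
  edge (7, 9)→(2, 8): d=(-5,-1) top-left  bias=+0
  edge (2, 8)→(1, 2): d=(-1,-6) top-left  bias=+0
    (1,2)@(3, 5): e=[4,16,9] → X
    (2,2)@(5, 5): e=[-10,18,21] → .
    (1,3)@(3, 7): e=[16,6,7] → X
    (2,3)@(5, 7): e=[2,8,19] → X
    (3,3)@(7, 7): e=[-12,10,31] → .
    (1,4)@(3, 9): e=[28,-4,5] → .
    (2,4)@(5, 9): e=[14,-2,17] → .
    (3,4)@(7, 9): e=[0,0,29] → .  [on edge]
  covered (3 px):
    . . . .
    . . . .
    . X . .
    . X X .
    . . . .
    . . . .
    . . . .
    . . . .
T2:
  2·area = 48  (B↔C swapped to make it positive)
  edge (8, 6)→(0, 15): d=(-8,9) right/bottom  bias=-1
  edge (0, 15)→(8, 0): d=(8,-15) top-left  bias=+0
  edge (8, 0)→(8, 6): d=(0,6) right/bottom  bias=-1
    (3,1)@(7, 3): e=[33,9,6] → X
    (3,2)@(7, 5): e=[17,25,6] → X
    (2,3)@(5, 7): e=[19,11,18] → X
    (2,4)@(5, 9): e=[3,27,18] → X
    (3,4)@(7, 9): e=[-15,57,6] → .
    (1,5)@(3, 11): e=[5,13,30] → X
    (2,5)@(5, 11): e=[-13,43,18] → .
    (1,6)@(3, 13): e=[-11,29,30] → .
  covered (6 px):
    . . . .
    . . . X
    . . . X
    . . X X
    . . X .
    . X . .
    . . . .
    . . . .

Z-buffer (winner per pixel, '.' = empty):
  . . . .
  . . . 2
  . 1 . 2
  . 1 2 2
  . 0 2 .
  . 2 . .
  . . . .
  . . . .

Final: 2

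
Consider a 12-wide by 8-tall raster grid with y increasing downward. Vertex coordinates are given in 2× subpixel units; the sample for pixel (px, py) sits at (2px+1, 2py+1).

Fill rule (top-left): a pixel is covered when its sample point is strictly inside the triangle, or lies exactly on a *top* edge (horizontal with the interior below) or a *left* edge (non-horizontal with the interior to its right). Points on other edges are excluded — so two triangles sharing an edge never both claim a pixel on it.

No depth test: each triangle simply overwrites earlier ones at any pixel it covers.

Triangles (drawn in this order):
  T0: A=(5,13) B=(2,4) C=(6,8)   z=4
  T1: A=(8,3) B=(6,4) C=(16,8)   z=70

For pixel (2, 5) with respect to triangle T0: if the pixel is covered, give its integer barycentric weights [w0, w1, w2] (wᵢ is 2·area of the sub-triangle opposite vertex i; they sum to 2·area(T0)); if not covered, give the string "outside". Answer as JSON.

T0:
  2·area = 24
  edge (5, 13)→(2, 4): d=(-3,-9) top-left  bias=+0
  edge (2, 4)→(6, 8): d=(4,4) right/bottom  bias=-1
  edge (6, 8)→(5, 13): d=(-1,5) right/bottom  bias=-1
    (0,0)@(1, 1): e=[0,-8,32] → ·  [on edge]
    (0,1)@(1, 3): e=[-6,0,30] → ·  [on edge]
    (3,1)@(7, 3): e=[48,-24,0] → ·  [on edge]
    (1,2)@(3, 5): e=[6,0,18] → ·  [on edge]
    (1,3)@(3, 7): e=[0,8,16] → #  [on edge]
    (2,3)@(5, 7): e=[18,0,6] → ·  [on edge]
    (1,4)@(3, 9): e=[-6,16,14] → ·
    (2,4)@(5, 9): e=[12,8,4] → #
    (3,4)@(7, 9): e=[30,0,-6] → ·  [on edge]
    (2,5)@(5, 11): e=[6,16,2] → #
    (3,5)@(7, 11): e=[24,8,-8] → ·
    (4,5)@(9, 11): e=[42,0,-18] → ·  [on edge]
    (2,6)@(5, 13): e=[0,24,0] → ·  [on edge]
    (5,6)@(11, 13): e=[54,0,-30] → ·  [on edge]
    (6,7)@(13, 15): e=[66,0,-42] → ·  [on edge]
  covered (3 px):
    · · · · · · · · · · · ·
    · · · · · · · · · · · ·
    · · · · · · · · · · · ·
    · # · · · · · · · · · ·
    · · # · · · · · · · · ·
    · · # · · · · · · · · ·
    · · · · · · · · · · · ·
    · · · · · · · · · · · ·
T1:
  2·area = 18  (B↔C swapped to make it positive)
  edge (8, 3)→(16, 8): d=(8,5) right/bottom  bias=-1
  edge (16, 8)→(6, 4): d=(-10,-4) top-left  bias=+0
  edge (6, 4)→(8, 3): d=(2,-1) top-left  bias=+0
    (4,2)@(9, 5): e=[11,2,5] → #
    (5,2)@(11, 5): e=[1,10,7] → #
    (6,2)@(13, 5): e=[-9,18,9] → ·
    (4,3)@(9, 7): e=[27,-18,9] → ·
    (5,3)@(11, 7): e=[17,-10,11] → ·
  covered (2 px):
    · · · · · · · · · · · ·
    · · · · · · · · · · · ·
    · · · · # # · · · · · ·
    · · · · · · · · · · · ·
    · · · · · · · · · · · ·
    · · · · · · · · · · · ·
    · · · · · · · · · · · ·
    · · · · · · · · · · · ·

Final: [16,2,6]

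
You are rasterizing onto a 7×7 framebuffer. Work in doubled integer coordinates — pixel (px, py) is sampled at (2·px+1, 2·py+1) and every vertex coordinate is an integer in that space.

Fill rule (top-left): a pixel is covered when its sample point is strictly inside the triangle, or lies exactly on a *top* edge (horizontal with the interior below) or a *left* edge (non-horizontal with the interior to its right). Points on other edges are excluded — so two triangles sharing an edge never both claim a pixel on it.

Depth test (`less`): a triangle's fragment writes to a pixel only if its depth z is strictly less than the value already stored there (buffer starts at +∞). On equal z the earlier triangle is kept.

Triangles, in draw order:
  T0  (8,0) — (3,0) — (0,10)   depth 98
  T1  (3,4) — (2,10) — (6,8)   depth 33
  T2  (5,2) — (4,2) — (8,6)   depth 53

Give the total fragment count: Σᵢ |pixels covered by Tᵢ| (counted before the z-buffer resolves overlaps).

T0:
  2·area = 50  (B↔C swapped to make it positive)
  edge (8, 0)→(0, 10): d=(-8,10) right/bottom  bias=-1
  edge (0, 10)→(3, 0): d=(3,-10) top-left  bias=+0
  edge (3, 0)→(8, 0): d=(5,0) top-left  bias=+0
    (1,0)@(3, 1): e=[42,3,5] → #
    (2,0)@(5, 1): e=[22,23,5] → #
    (3,0)@(7, 1): e=[2,43,5] → #
    (4,0)@(9, 1): e=[-18,63,5] → ·
    (1,1)@(3, 3): e=[26,9,15] → #
    (3,1)@(7, 3): e=[-14,49,15] → ·
    (1,2)@(3, 5): e=[10,15,25] → #
    (2,2)@(5, 5): e=[-10,35,25] → ·
    (0,3)@(1, 7): e=[14,1,35] → #
    (1,3)@(3, 7): e=[-6,21,35] → ·
    (0,4)@(1, 9): e=[-2,7,45] → ·
  covered (7 px):
    · # # # · · ·
    · # # · · · ·
    · # · · · · ·
    # · · · · · ·
    · · · · · · ·
    · · · · · · ·
    · · · · · · ·
T1:
  2·area = 22  (B↔C swapped to make it positive)
  edge (3, 4)→(6, 8): d=(3,4) right/bottom  bias=-1
  edge (6, 8)→(2, 10): d=(-4,2) right/bottom  bias=-1
  edge (2, 10)→(3, 4): d=(1,-6) top-left  bias=+0
    (1,2)@(3, 5): e=[3,18,1] → #
    (2,2)@(5, 5): e=[-5,14,13] → ·
    (1,3)@(3, 7): e=[9,10,3] → #
    (2,3)@(5, 7): e=[1,6,15] → #
    (3,3)@(7, 7): e=[-7,2,27] → ·
    (1,4)@(3, 9): e=[15,2,5] → #
    (2,4)@(5, 9): e=[7,-2,17] → ·
    (1,5)@(3, 11): e=[21,-6,7] → ·
  covered (4 px):
    · · · · · · ·
    · · · · · · ·
    · # · · · · ·
    · # # · · · ·
    · # · · · · ·
    · · · · · · ·
    · · · · · · ·
T2:
  2·area = 4  (B↔C swapped to make it positive)
  edge (5, 2)→(8, 6): d=(3,4) right/bottom  bias=-1
  edge (8, 6)→(4, 2): d=(-4,-4) top-left  bias=+0
  edge (4, 2)→(5, 2): d=(1,0) top-left  bias=+0
    (1,0)@(3, 1): e=[5,0,-1] → ·  [on edge]
    (2,1)@(5, 3): e=[3,0,1] → #  [on edge]
    (3,1)@(7, 3): e=[-5,8,1] → ·
    (2,2)@(5, 5): e=[9,-8,3] → ·
    (3,2)@(7, 5): e=[1,0,3] → #  [on edge]
    (4,2)@(9, 5): e=[-7,8,3] → ·
    (3,3)@(7, 7): e=[7,-8,5] → ·
    (4,3)@(9, 7): e=[-1,0,5] → ·  [on edge]
    (5,4)@(11, 9): e=[-3,0,7] → ·  [on edge]
    (6,5)@(13, 11): e=[-5,0,9] → ·  [on edge]
  covered (2 px):
    · · · · · · ·
    · · # · · · ·
    · · · # · · ·
    · · · · · · ·
    · · · · · · ·
    · · · · · · ·
    · · · · · · ·

Final: 13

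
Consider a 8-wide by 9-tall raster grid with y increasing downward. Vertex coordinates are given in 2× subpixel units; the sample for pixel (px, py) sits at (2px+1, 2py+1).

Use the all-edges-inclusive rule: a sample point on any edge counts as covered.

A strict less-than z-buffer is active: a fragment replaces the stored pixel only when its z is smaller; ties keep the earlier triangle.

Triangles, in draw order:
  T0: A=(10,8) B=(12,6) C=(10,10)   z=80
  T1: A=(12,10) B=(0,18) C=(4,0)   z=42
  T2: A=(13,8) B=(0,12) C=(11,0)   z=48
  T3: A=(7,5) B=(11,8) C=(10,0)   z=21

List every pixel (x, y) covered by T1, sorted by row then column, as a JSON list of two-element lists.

T0:
  2·area = 4
  edge (10, 8)→(12, 6): d=(2,-2) inclusive
  edge (12, 6)→(10, 10): d=(-2,4) inclusive
  edge (10, 10)→(10, 8): d=(0,-2) inclusive
    (7,1)@(15, 3): e=[0,-6,10] → ·  [on edge]
    (6,2)@(13, 5): e=[0,-2,6] → ·  [on edge]
    (5,3)@(11, 7): e=[0,2,2] → #  [on edge]
    (6,3)@(13, 7): e=[4,-6,6] → ·
    (4,4)@(9, 9): e=[0,6,-2] → ·  [on edge]
    (5,4)@(11, 9): e=[4,-2,2] → ·
    (3,5)@(7, 11): e=[0,10,-6] → ·  [on edge]
    (2,6)@(5, 13): e=[0,14,-10] → ·  [on edge]
    (1,7)@(3, 15): e=[0,18,-14] → ·  [on edge]
    (0,8)@(1, 17): e=[0,22,-18] → ·  [on edge]
  covered (1 px):
    · · · · · · · ·
    · · · · · · · ·
    · · · · · · · ·
    · · · · · # · ·
    · · · · · · · ·
    · · · · · · · ·
    · · · · · · · ·
    · · · · · · · ·
    · · · · · · · ·
T1:
  2·area = 184
  edge (12, 10)→(0, 18): d=(-12,8) inclusive
  edge (0, 18)→(4, 0): d=(4,-18) inclusive
  edge (4, 0)→(12, 10): d=(8,10) inclusive
    (2,1)@(5, 3): e=[140,30,14] → #
    (3,1)@(7, 3): e=[124,66,-6] → ·
    (1,2)@(3, 5): e=[132,2,50] → #
    (3,2)@(7, 5): e=[100,74,10] → #
    (4,2)@(9, 5): e=[84,110,-10] → ·
    (1,3)@(3, 7): e=[108,10,66] → #
    (4,3)@(9, 7): e=[60,118,6] → #
    (5,3)@(11, 7): e=[44,154,-14] → ·
    (1,4)@(3, 9): e=[84,18,82] → #
    (5,4)@(11, 9): e=[20,162,2] → #
    (6,4)@(13, 9): e=[4,198,-18] → ·
    (1,5)@(3, 11): e=[60,26,98] → #
  covered (23 px):
    · · · · · · · ·
    · · # · · · · ·
    · # # # · · · ·
    · # # # # · · ·
    · # # # # # · ·
    · # # # # · · ·
    · # # # · · · ·
    # # · · · · · ·
    # · · · · · · ·
T2:
  2·area = 112
  edge (13, 8)→(0, 12): d=(-13,4) inclusive
  edge (0, 12)→(11, 0): d=(11,-12) inclusive
  edge (11, 0)→(13, 8): d=(2,8) inclusive
    (5,0)@(11, 1): e=[99,11,2] → #
    (6,0)@(13, 1): e=[91,35,-14] → ·
    (4,1)@(9, 3): e=[81,9,22] → #
    (6,1)@(13, 3): e=[65,57,-10] → ·
    (3,2)@(7, 5): e=[63,7,42] → #
    (6,2)@(13, 5): e=[39,79,-6] → ·
    (2,3)@(5, 7): e=[45,5,62] → #
    (6,3)@(13, 7): e=[13,101,-2] → ·
    (1,4)@(3, 9): e=[27,3,82] → #
    (5,4)@(11, 9): e=[-5,99,18] → ·
    (0,5)@(1, 11): e=[9,1,102] → #
    (2,5)@(5, 11): e=[-7,49,70] → ·
  covered (16 px):
    · · · · · # · ·
    · · · · # # · ·
    · · · # # # · ·
    · · # # # # · ·
    · # # # # · · ·
    # # · · · · · ·
    · · · · · · · ·
    · · · · · · · ·
    · · · · · · · ·
T3:
  2·area = 29  (B↔C swapped to make it positive)
  edge (7, 5)→(10, 0): d=(3,-5) inclusive
  edge (10, 0)→(11, 8): d=(1,8) inclusive
  edge (11, 8)→(7, 5): d=(-4,-3) inclusive
    (4,1)@(9, 3): e=[4,11,14] → #
    (5,1)@(11, 3): e=[14,-5,20] → ·
    (3,2)@(7, 5): e=[0,29,0] → #  [on edge]
    (5,2)@(11, 5): e=[20,-3,12] → ·
    (3,3)@(7, 7): e=[6,31,-8] → ·
    (4,3)@(9, 7): e=[16,15,-2] → ·
    (7,5)@(15, 11): e=[58,-29,0] → ·  [on edge]
    (0,7)@(1, 15): e=[0,87,-58] → ·  [on edge]
  covered (3 px):
    · · · · · · · ·
    · · · · # · · ·
    · · · # # · · ·
    · · · · · · · ·
    · · · · · · · ·
    · · · · · · · ·
    · · · · · · · ·
    · · · · · · · ·
    · · · · · · · ·

Final: [[2,1],[1,2],[2,2],[3,2],[1,3],[2,3],[3,3],[4,3],[1,4],[2,4],[3,4],[4,4],[5,4],[1,5],[2,5],[3,5],[4,5],[1,6],[2,6],[3,6],[0,7],[1,7],[0,8]]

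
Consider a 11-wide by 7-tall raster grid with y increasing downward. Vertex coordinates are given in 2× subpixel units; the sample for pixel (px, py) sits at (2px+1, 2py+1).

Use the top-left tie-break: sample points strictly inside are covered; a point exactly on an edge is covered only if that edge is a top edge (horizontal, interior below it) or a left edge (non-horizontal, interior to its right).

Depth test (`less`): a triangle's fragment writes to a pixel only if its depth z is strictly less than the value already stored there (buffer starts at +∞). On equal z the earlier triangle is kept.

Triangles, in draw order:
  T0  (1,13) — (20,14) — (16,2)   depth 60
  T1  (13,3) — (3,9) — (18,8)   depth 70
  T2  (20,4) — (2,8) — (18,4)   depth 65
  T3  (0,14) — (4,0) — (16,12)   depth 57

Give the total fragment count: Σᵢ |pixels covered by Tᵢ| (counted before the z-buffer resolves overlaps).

T0:
  2·area = 224  (B↔C swapped to make it positive)
  edge (1, 13)→(16, 2): d=(15,-11) top-left  bias=+0
  edge (16, 2)→(20, 14): d=(4,12) right/bottom  bias=-1
  edge (20, 14)→(1, 13): d=(-19,-1) top-left  bias=+0
    (7,1)@(15, 3): e=[4,16,204] → █
    (8,1)@(17, 3): e=[26,-8,206] → ·
    (6,2)@(13, 5): e=[12,48,164] → █
    (8,2)@(17, 5): e=[56,0,168] → ·  [on edge]
    (5,3)@(11, 7): e=[20,80,124] → █
    (8,3)@(17, 7): e=[86,8,130] → █
    (9,3)@(19, 7): e=[108,-16,132] → ·
    (3,4)@(7, 9): e=[6,136,82] → █
    (4,4)@(9, 9): e=[28,112,84] → █
    (9,4)@(19, 9): e=[138,-8,94] → ·
    (2,5)@(5, 11): e=[14,168,42] → █
    (9,5)@(19, 11): e=[168,0,56] → ·  [on edge]
    (0,6)@(1, 13): e=[0,224,0] → █  [on edge]
  covered (30 px):
    · · · · · · · · · · ·
    · · · · · · · █ · · ·
    · · · · · · █ █ · · ·
    · · · · · █ █ █ █ · ·
    · · · █ █ █ █ █ █ · ·
    · · █ █ █ █ █ █ █ · ·
    █ █ █ █ █ █ █ █ █ █ ·
T1:
  2·area = 80  (B↔C swapped to make it positive)
  edge (13, 3)→(18, 8): d=(5,5) right/bottom  bias=-1
  edge (18, 8)→(3, 9): d=(-15,1) right/bottom  bias=-1
  edge (3, 9)→(13, 3): d=(10,-6) top-left  bias=+0
    (5,0)@(11, 1): e=[0,112,-32] → ·  [on edge]
    (6,1)@(13, 3): e=[0,80,0] → ·  [on edge]
    (5,2)@(11, 5): e=[20,52,8] → █
    (6,2)@(13, 5): e=[10,50,20] → █
    (7,2)@(15, 5): e=[0,48,32] → ·  [on edge]
    (3,3)@(7, 7): e=[50,26,4] → █
    (4,3)@(9, 7): e=[40,24,16] → █
    (7,3)@(15, 7): e=[10,18,52] → █
    (8,3)@(17, 7): e=[0,16,64] → ·  [on edge]
    (1,4)@(3, 9): e=[80,0,0] → ·  [on edge]
    (3,4)@(7, 9): e=[60,-4,24] → ·
    (4,4)@(9, 9): e=[50,-6,36] → ·
    (9,4)@(19, 9): e=[0,-16,96] → ·  [on edge]
    (10,5)@(21, 11): e=[0,-48,128] → ·  [on edge]
  covered (7 px):
    · · · · · · · · · · ·
    · · · · · · · · · · ·
    · · · · · █ █ · · · ·
    · · · █ █ █ █ █ · · ·
    · · · · · · · · · · ·
    · · · · · · · · · · ·
    · · · · · · · · · · ·
T2:
  2·area = 8
  edge (20, 4)→(2, 8): d=(-18,4) right/bottom  bias=-1
  edge (2, 8)→(18, 4): d=(16,-4) top-left  bias=+0
  edge (18, 4)→(20, 4): d=(2,0) top-left  bias=+0
    (7,2)@(15, 5): e=[2,4,2] → █
    (8,2)@(17, 5): e=[-6,12,2] → ·
    (7,3)@(15, 7): e=[-34,36,6] → ·
  covered (1 px):
    · · · · · · · · · · ·
    · · · · · · · · · · ·
    · · · · · · · █ · · ·
    · · · · · · · · · · ·
    · · · · · · · · · · ·
    · · · · · · · · · · ·
    · · · · · · · · · · ·
T3:
  2·area = 216
  edge (0, 14)→(4, 0): d=(4,-14) top-left  bias=+0
  edge (4, 0)→(16, 12): d=(12,12) right/bottom  bias=-1
  edge (16, 12)→(0, 14): d=(-16,2) right/bottom  bias=-1
    (2,0)@(5, 1): e=[18,0,198] → ·  [on edge]
    (2,1)@(5, 3): e=[26,24,166] → █
    (3,1)@(7, 3): e=[54,0,162] → ·  [on edge]
    (1,2)@(3, 5): e=[6,72,138] → █
    (3,2)@(7, 5): e=[62,24,130] → █
    (4,2)@(9, 5): e=[90,0,126] → ·  [on edge]
    (1,3)@(3, 7): e=[14,96,106] → █
    (4,3)@(9, 7): e=[98,24,94] → █
    (5,3)@(11, 7): e=[126,0,90] → ·  [on edge]
    (1,4)@(3, 9): e=[22,120,74] → █
    (5,4)@(11, 9): e=[134,24,58] → █
    (6,4)@(13, 9): e=[162,0,54] → ·  [on edge]
    (7,5)@(15, 11): e=[198,0,18] → ·  [on edge]
    (8,6)@(17, 13): e=[234,0,-18] → ·  [on edge]
  covered (24 px):
    · · · · · · · · · · ·
    · · █ · · · · · · · ·
    · █ █ █ · · · · · · ·
    · █ █ █ █ · · · · · ·
    · █ █ █ █ █ · · · · ·
    █ █ █ █ █ █ █ · · · ·
    █ █ █ █ · · · · · · ·

Result: 62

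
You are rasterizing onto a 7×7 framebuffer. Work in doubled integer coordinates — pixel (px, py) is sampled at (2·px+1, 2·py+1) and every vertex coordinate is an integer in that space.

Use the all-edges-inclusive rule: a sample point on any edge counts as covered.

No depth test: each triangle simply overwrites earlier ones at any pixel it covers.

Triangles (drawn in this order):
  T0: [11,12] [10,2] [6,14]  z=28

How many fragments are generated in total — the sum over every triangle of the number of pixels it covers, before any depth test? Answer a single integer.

T0:
  2·area = 52  (B↔C swapped to make it positive)
  edge (11, 12)→(6, 14): d=(-5,2) inclusive
  edge (6, 14)→(10, 2): d=(4,-12) inclusive
  edge (10, 2)→(11, 12): d=(1,10) inclusive
    (4,2)@(9, 5): e=[39,0,13] → X  [on edge]
    (5,2)@(11, 5): e=[35,24,-7] → .
    (4,3)@(9, 7): e=[29,8,15] → X
    (5,3)@(11, 7): e=[25,32,-5] → .
    (4,4)@(9, 9): e=[19,16,17] → X
    (5,4)@(11, 9): e=[15,40,-3] → .
    (3,5)@(7, 11): e=[13,0,39] → X  [on edge]
    (5,5)@(11, 11): e=[5,48,-1] → .
    (3,6)@(7, 13): e=[3,8,41] → X
    (4,6)@(9, 13): e=[-1,32,21] → .
  covered (6 px):
    . . . . . . .
    . . . . . . .
    . . . . X . .
    . . . . X . .
    . . . . X . .
    . . . X X . .
    . . . X . . .

Answer: 6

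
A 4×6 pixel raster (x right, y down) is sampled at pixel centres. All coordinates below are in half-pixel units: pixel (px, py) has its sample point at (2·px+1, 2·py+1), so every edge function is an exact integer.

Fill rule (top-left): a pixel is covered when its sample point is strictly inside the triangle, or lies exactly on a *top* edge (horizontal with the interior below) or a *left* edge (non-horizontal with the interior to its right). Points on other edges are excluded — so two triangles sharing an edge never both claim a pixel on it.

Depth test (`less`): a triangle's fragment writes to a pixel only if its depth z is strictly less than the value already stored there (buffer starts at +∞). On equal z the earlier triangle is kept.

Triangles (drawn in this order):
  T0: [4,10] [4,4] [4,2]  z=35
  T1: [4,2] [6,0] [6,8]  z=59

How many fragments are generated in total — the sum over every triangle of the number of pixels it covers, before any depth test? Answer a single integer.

T0:
  degenerate (2·area = 0) — covers nothing
T1:
  2·area = 16
  edge (4, 2)→(6, 0): d=(2,-2) top-left  bias=+0
  edge (6, 0)→(6, 8): d=(0,8) right/bottom  bias=-1
  edge (6, 8)→(4, 2): d=(-2,-6) top-left  bias=+0
    (2,0)@(5, 1): e=[0,8,8] → █  [on edge]
    (3,0)@(7, 1): e=[4,-8,20] → ·
    (1,1)@(3, 3): e=[0,24,-8] → ·  [on edge]
    (2,1)@(5, 3): e=[4,8,4] → █
    (3,1)@(7, 3): e=[8,-8,16] → ·
    (0,2)@(1, 5): e=[0,40,-24] → ·  [on edge]
    (2,2)@(5, 5): e=[8,8,0] → █  [on edge]
    (3,2)@(7, 5): e=[12,-8,12] → ·
    (2,3)@(5, 7): e=[12,8,-4] → ·
    (3,5)@(7, 11): e=[24,-8,0] → ·  [on edge]
  covered (3 px):
    · · █ ·
    · · █ ·
    · · █ ·
    · · · ·
    · · · ·
    · · · ·

Result: 3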